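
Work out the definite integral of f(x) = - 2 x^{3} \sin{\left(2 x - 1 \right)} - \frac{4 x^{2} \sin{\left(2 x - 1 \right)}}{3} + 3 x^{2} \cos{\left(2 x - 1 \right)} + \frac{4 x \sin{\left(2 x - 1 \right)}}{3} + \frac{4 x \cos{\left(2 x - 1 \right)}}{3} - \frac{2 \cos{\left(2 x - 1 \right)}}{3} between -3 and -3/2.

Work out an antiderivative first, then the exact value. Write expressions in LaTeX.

f has the shape u'v + uv' for u = x^{3} + \frac{2 x^{2}}{3} - \frac{2 x}{3} and v = \cos{\left(2 x - 1 \right)} — it is the derivative of the product u*v.
F(x) = x^{3} \cos{\left(2 x - 1 \right)} + \frac{2 x^{2} \cos{\left(2 x - 1 \right)}}{3} - \frac{2 x \cos{\left(2 x - 1 \right)}}{3} is an antiderivative of f.
Check: d/dx[x^{3} \cos{\left(2 x - 1 \right)} + \frac{2 x^{2} \cos{\left(2 x - 1 \right)}}{3} - \frac{2 x \cos{\left(2 x - 1 \right)}}{3}] = - 2 x^{3} \sin{\left(2 x - 1 \right)} - \frac{4 x^{2} \sin{\left(2 x - 1 \right)}}{3} + 3 x^{2} \cos{\left(2 x - 1 \right)} + \frac{4 x \sin{\left(2 x - 1 \right)}}{3} + \frac{4 x \cos{\left(2 x - 1 \right)}}{3} - \frac{2 \cos{\left(2 x - 1 \right)}}{3} = f(x).
F(-3/2) = - \frac{7 \cos{\left(4 \right)}}{8}; F(-3) = - 19 \cos{\left(7 \right)}.
Integral = F(-3/2) - F(-3) = - \frac{7 \cos{\left(4 \right)}}{8} + 19 \cos{\left(7 \right)}.

Antiderivative: F(x) = x^{3} \cos{\left(2 x - 1 \right)} + \frac{2 x^{2} \cos{\left(2 x - 1 \right)}}{3} - \frac{2 x \cos{\left(2 x - 1 \right)}}{3}; value = - \frac{7 \cos{\left(4 \right)}}{8} + 19 \cos{\left(7 \right)}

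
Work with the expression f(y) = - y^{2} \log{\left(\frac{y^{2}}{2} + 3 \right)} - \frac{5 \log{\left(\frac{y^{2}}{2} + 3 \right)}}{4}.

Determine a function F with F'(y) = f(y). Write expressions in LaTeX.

An antiderivative is F(y) = - \frac{y^{3} \log{\left(\frac{y^{2}}{2} + 3 \right)}}{3} + \frac{2 y^{3}}{9} - \frac{5 y \log{\left(\frac{y^{2}}{2} + 3 \right)}}{4} - \frac{3 y}{2} + \frac{3 \sqrt{6} \operatorname{atan}{\left(\frac{\sqrt{6} y}{6} \right)}}{2}.

The integrand splits into summands that can be handled one at a time.
Check: d/dy[- \frac{y^{3} \log{\left(\frac{y^{2}}{2} + 3 \right)}}{3} + \frac{2 y^{3}}{9} - \frac{5 y \log{\left(\frac{y^{2}}{2} + 3 \right)}}{4} - \frac{3 y}{2} + \frac{3 \sqrt{6} \operatorname{atan}{\left(\frac{\sqrt{6} y}{6} \right)}}{2}] = - y^{2} \log{\left(\frac{y^{2}}{2} + 3 \right)} - \frac{5 \log{\left(\frac{y^{2}}{2} + 3 \right)}}{4} = f(y).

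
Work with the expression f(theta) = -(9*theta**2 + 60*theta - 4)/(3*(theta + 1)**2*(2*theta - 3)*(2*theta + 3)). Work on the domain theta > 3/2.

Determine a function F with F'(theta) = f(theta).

An antiderivative is F(theta) = -17*log(theta - 3/2)/36 + 26*log(theta + 1)/3 - 295*log(theta + 3/2)/36 + 11/(3*theta + 3).

Factor the denominator (3*(theta + 1)**2*(2*theta - 3)*(2*theta + 3)) and decompose: f = -295/(18*(2*theta + 3)) - 17/(18*(2*theta - 3)) + 26/(3*(theta + 1)) - 11/(3*(theta + 1)**2); each piece integrates to a log, atan, or power term.
Check: d/dtheta[-17*log(theta - 3/2)/36 + 26*log(theta + 1)/3 - 295*log(theta + 3/2)/36 + 11/(3*theta + 3)] = (-9*theta**2 - 60*theta + 4)/(12*theta**4 + 24*theta**3 - 15*theta**2 - 54*theta - 27), which equals f(theta).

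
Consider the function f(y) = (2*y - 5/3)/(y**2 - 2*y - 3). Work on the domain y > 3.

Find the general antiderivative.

F(y) = (13*log(y - 3) + 11*log(y + 1))/12 + C

The denominator factors as 3*(y - 3)*(y + 1); partial fractions split f into directly integrable pieces: 11/(12*(y + 1)) + 13/(12*(y - 3)).
Check: d/dy[(13*log(y - 3) + 11*log(y + 1))/12] = (6*y - 5)/(3*y**2 - 6*y - 9), which equals f(y).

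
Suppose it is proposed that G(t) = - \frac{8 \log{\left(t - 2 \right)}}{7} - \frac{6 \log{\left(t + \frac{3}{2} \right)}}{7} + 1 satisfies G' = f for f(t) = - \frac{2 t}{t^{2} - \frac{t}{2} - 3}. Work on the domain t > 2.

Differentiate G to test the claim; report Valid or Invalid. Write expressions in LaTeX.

Valid - differentiating G returns exactly f.

d/dt[G] = - \frac{4 t}{2 t^{2} - t - 6}
This equals f(t) exactly, so the claim holds.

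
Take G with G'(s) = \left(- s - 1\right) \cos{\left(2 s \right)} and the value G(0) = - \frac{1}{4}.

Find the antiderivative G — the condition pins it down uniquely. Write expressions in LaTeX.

Recover the given G'(s) by differentiating a candidate G(s); any mismatch rules it out.
A general antiderivative is - \frac{s \sin{\left(2 s \right)}}{2} - \frac{\sin{\left(2 s \right)}}{2} - \frac{\cos{\left(2 s \right)}}{4} + C.
The condition gives C = - \frac{1}{4} - (- \frac{1}{4}) = 0.
So G(s) = - \frac{s \sin{\left(2 s \right)}}{2} - \frac{\sin{\left(2 s \right)}}{2} - \frac{\cos{\left(2 s \right)}}{4}.
Check: d/ds[- \frac{s \sin{\left(2 s \right)}}{2} - \frac{\sin{\left(2 s \right)}}{2} - \frac{\cos{\left(2 s \right)}}{4}] = - s \cos{\left(2 s \right)} - \cos{\left(2 s \right)}, which equals G'(s).

G(s) = - \frac{s \sin{\left(2 s \right)}}{2} - \frac{\sin{\left(2 s \right)}}{2} - \frac{\cos{\left(2 s \right)}}{4}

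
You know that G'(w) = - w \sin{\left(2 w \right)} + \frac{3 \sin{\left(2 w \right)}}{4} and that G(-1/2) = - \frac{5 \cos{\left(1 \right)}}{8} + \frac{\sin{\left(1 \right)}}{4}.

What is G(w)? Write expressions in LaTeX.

The integrand splits into summands that can be handled one at a time.
A general antiderivative is \frac{w \cos{\left(2 w \right)}}{2} - \frac{\sin{\left(2 w \right)}}{4} - \frac{3 \cos{\left(2 w \right)}}{8} + C.
The condition gives C = - \frac{5 \cos{\left(1 \right)}}{8} + \frac{\sin{\left(1 \right)}}{4} - (- \frac{5 \cos{\left(1 \right)}}{8} + \frac{\sin{\left(1 \right)}}{4}) = 0.
So G(w) = \frac{4 w \cos{\left(2 w \right)} - 2 \sin{\left(2 w \right)} - 3 \cos{\left(2 w \right)}}{8}.
Check: d/dw[\frac{4 w \cos{\left(2 w \right)} - 2 \sin{\left(2 w \right)} - 3 \cos{\left(2 w \right)}}{8}] = - w \sin{\left(2 w \right)} + \frac{3 \sin{\left(2 w \right)}}{4} = G'(w).

G(w) = \frac{4 w \cos{\left(2 w \right)} - 2 \sin{\left(2 w \right)} - 3 \cos{\left(2 w \right)}}{8}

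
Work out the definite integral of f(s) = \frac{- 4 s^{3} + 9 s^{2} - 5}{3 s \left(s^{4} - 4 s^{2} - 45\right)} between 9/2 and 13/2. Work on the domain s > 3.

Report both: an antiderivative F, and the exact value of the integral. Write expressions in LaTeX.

The denominator factors as 3 s \left(s - 3\right) \left(s + 3\right) \left(s^{2} + 5\right); partial fractions split f into directly integrable pieces: - \frac{5 \left(s + 2\right)}{21 \left(s^{2} + 5\right)} + \frac{46}{189 \left(s + 3\right)} - \frac{8}{189 \left(s - 3\right)} + \frac{1}{27 s}.
F(s) = \frac{\log{\left(s \right)}}{27} - \frac{8 \log{\left(s - 3 \right)}}{189} + \frac{46 \log{\left(s + 3 \right)}}{189} - \frac{5 \log{\left(s^{2} + 5 \right)}}{42} - \frac{2 \sqrt{5} \operatorname{atan}{\left(\frac{\sqrt{5} s}{5} \right)}}{21} is an antiderivative of f.
Check: d/ds[\frac{\log{\left(s \right)}}{27} - \frac{8 \log{\left(s - 3 \right)}}{189} + \frac{46 \log{\left(s + 3 \right)}}{189} - \frac{5 \log{\left(s^{2} + 5 \right)}}{42} - \frac{2 \sqrt{5} \operatorname{atan}{\left(\frac{\sqrt{5} s}{5} \right)}}{21}] = \frac{- 4 s^{3} + 9 s^{2} - 5}{3 s^{5} - 12 s^{3} - 135 s}, which equals f(s).
F(13/2) = - \frac{5 \log{\left(\frac{189}{4} \right)}}{42} - \frac{2 \sqrt{5} \operatorname{atan}{\left(\frac{13 \sqrt{5}}{10} \right)}}{21} - \frac{8 \log{\left(\frac{7}{2} \right)}}{189} + \frac{\log{\left(\frac{13}{2} \right)}}{27} + \frac{46 \log{\left(\frac{19}{2} \right)}}{189}; F(9/2) = - \frac{5 \log{\left(\frac{101}{4} \right)}}{42} - \frac{2 \sqrt{5} \operatorname{atan}{\left(\frac{9 \sqrt{5}}{10} \right)}}{21} - \frac{8 \log{\left(\frac{3}{2} \right)}}{189} + \frac{\log{\left(\frac{9}{2} \right)}}{27} + \frac{46 \log{\left(\frac{15}{2} \right)}}{189}.
Integral = F(13/2) - F(9/2) = - \frac{46 \log{\left(\frac{15}{2} \right)}}{189} - \frac{5 \log{\left(\frac{189}{4} \right)}}{42} - \frac{2 \sqrt{5} \operatorname{atan}{\left(\frac{13 \sqrt{5}}{10} \right)}}{21} - \frac{\log{\left(\frac{9}{2} \right)}}{27} - \frac{8 \log{\left(\frac{7}{2} \right)}}{189} + \frac{8 \log{\left(\frac{3}{2} \right)}}{189} + \frac{\log{\left(\frac{13}{2} \right)}}{27} + \frac{2 \sqrt{5} \operatorname{atan}{\left(\frac{9 \sqrt{5}}{10} \right)}}{21} + \frac{5 \log{\left(\frac{101}{4} \right)}}{42} + \frac{46 \log{\left(\frac{19}{2} \right)}}{189}.

Antiderivative: F(s) = \frac{\log{\left(s \right)}}{27} - \frac{8 \log{\left(s - 3 \right)}}{189} + \frac{46 \log{\left(s + 3 \right)}}{189} - \frac{5 \log{\left(s^{2} + 5 \right)}}{42} - \frac{2 \sqrt{5} \operatorname{atan}{\left(\frac{\sqrt{5} s}{5} \right)}}{21}; value = - \frac{46 \log{\left(\frac{15}{2} \right)}}{189} - \frac{5 \log{\left(\frac{189}{4} \right)}}{42} - \frac{2 \sqrt{5} \operatorname{atan}{\left(\frac{13 \sqrt{5}}{10} \right)}}{21} - \frac{\log{\left(\frac{9}{2} \right)}}{27} - \frac{8 \log{\left(\frac{7}{2} \right)}}{189} + \frac{8 \log{\left(\frac{3}{2} \right)}}{189} + \frac{\log{\left(\frac{13}{2} \right)}}{27} + \frac{2 \sqrt{5} \operatorname{atan}{\left(\frac{9 \sqrt{5}}{10} \right)}}{21} + \frac{5 \log{\left(\frac{101}{4} \right)}}{42} + \frac{46 \log{\left(\frac{19}{2} \right)}}{189}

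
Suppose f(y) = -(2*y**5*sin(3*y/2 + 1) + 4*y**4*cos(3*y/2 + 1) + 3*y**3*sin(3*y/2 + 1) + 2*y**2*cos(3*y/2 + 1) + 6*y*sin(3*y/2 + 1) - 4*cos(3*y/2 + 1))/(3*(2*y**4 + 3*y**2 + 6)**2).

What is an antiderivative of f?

An antiderivative is F(y) = 2*y*cos(3*y/2 + 1)/(9*(2*y**4 + 3*y**2 + 6)).

A first test for any F(y): its y-derivative must equal f(y) identically.
Check: d/dy[2*y*cos(3*y/2 + 1)/(9*(2*y**4 + 3*y**2 + 6))] = (-2*y**5*sin(3*y/2 + 1) - 4*y**4*cos(3*y/2 + 1) - 3*y**3*sin(3*y/2 + 1) - 2*y**2*cos(3*y/2 + 1) - 6*y*sin(3*y/2 + 1) + 4*cos(3*y/2 + 1))/(12*y**8 + 36*y**6 + 99*y**4 + 108*y**2 + 108), which equals f(y).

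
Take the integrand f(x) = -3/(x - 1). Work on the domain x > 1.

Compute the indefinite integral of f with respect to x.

Since d/dx undoes antidifferentiation here, F'(x) = f(x) is required of F(x).
Check: d/dx[-3*log(x - 1)] = -3/(x - 1) = f(x).

F(x) = -3*log(x - 1) + C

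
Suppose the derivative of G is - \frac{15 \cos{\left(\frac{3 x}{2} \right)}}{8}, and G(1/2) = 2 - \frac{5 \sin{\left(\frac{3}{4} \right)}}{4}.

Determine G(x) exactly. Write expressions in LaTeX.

Recover the given G'(x) by differentiating a candidate G(x); any mismatch rules it out.
A general antiderivative is - \frac{5 \sin{\left(\frac{3 x}{2} \right)}}{4} + C.
The condition gives C = 2 - \frac{5 \sin{\left(\frac{3}{4} \right)}}{4} - (- \frac{5 \sin{\left(\frac{3}{4} \right)}}{4}) = 2.
So G(x) = 2 - \frac{5 \sin{\left(\frac{3 x}{2} \right)}}{4}.
Check: d/dx[2 - \frac{5 \sin{\left(\frac{3 x}{2} \right)}}{4}] = - \frac{15 \cos{\left(\frac{3 x}{2} \right)}}{8} = G'(x).

G(x) = 2 - \frac{5 \sin{\left(\frac{3 x}{2} \right)}}{4}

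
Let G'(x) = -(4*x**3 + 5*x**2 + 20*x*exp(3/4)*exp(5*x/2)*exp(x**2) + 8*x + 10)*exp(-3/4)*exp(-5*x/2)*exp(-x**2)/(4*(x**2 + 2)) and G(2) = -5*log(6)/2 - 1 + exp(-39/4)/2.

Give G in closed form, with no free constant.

Since d/dx undoes antidifferentiation here, G(x) must give back the stated G'(x).
A general antiderivative is exp(-x**2 - 5*x/2 - 3/4)/2 - 5*log(x**2 + 2)/2 + C.
The condition gives C = -5*log(6)/2 - 1 + exp(-39/4)/2 - (-5*log(6)/2 + exp(-39/4)/2) = -1.
So G(x) = (exp(-x**2 - 5*x/2 - 3/4) - 5*log(x**2 + 2) - 2)/2.
Check: d/dx[(exp(-x**2 - 5*x/2 - 3/4) - 5*log(x**2 + 2) - 2)/2] = (-4*x**3 - 5*x**2 - 20*x*exp(3/4)*exp(5*x/2)*exp(x**2) - 8*x - 10)/(4*x**2*exp(3/4)*exp(5*x/2)*exp(x**2) + 8*exp(3/4)*exp(5*x/2)*exp(x**2)), which equals G'(x).

G(x) = (exp(-x**2 - 5*x/2 - 3/4) - 5*log(x**2 + 2) - 2)/2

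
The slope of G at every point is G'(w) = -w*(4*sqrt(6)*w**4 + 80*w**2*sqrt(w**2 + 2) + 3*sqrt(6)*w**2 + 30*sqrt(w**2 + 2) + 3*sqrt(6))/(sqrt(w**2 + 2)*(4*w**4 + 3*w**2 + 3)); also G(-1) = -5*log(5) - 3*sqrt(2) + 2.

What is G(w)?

The proposed G(w) is checked by its d/dw: the result must match the given G'(w).
A general antiderivative is -2*sqrt(3*w**2/2 + 3) - 5*log(2*w**4 + 3*w**2/2 + 3/2) + C.
The condition gives C = -5*log(5) - 3*sqrt(2) + 2 - (-5*log(5) - 3*sqrt(2)) = 2.
So G(w) = -2*sqrt(3*w**2/2 + 3) - 5*log(2*w**4 + 3*w**2/2 + 3/2) + 2.
Check: d/dw[-2*sqrt(3*w**2/2 + 3) - 5*log(2*w**4 + 3*w**2/2 + 3/2) + 2] = (-4*sqrt(6)*w**5 - 80*w**3*sqrt(w**2 + 2) - 3*sqrt(6)*w**3 - 30*w*sqrt(w**2 + 2) - 3*sqrt(6)*w)/(4*w**4*sqrt(w**2 + 2) + 3*w**2*sqrt(w**2 + 2) + 3*sqrt(w**2 + 2)), which equals G'(w).

G(w) = -2*sqrt(3*w**2/2 + 3) - 5*log(2*w**4 + 3*w**2/2 + 3/2) + 2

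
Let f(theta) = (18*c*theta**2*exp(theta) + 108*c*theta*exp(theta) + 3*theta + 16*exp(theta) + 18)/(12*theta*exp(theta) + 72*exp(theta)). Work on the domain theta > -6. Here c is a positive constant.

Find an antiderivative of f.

An antiderivative is F(theta) = (9*c*theta**2*exp(theta) + 16*exp(theta)*log(theta/2 + 3) - 3)*exp(-theta)/12.

Check any antiderivative F(theta) by computing F'(theta) and comparing it with f(theta).
Check: d/dtheta[(9*c*theta**2*exp(theta) + 16*exp(theta)*log(theta/2 + 3) - 3)*exp(-theta)/12] = (18*c*theta**2*exp(theta) + 108*c*theta*exp(theta) + 3*theta + 16*exp(theta) + 18)/(12*theta*exp(theta) + 72*exp(theta)) = f(theta).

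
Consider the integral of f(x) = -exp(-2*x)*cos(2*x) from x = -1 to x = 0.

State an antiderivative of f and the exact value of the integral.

Antiderivative: F(x) = (-sin(2*x) + cos(2*x))*exp(-2*x)/4; value = -exp(2)*sin(2)/4 + 1/4 - exp(2)*cos(2)/4

Since d/dx undoes antidifferentiation here, F'(x) = f(x) is required of F(x).
F(x) = (-sin(2*x) + cos(2*x))*exp(-2*x)/4 is an antiderivative of f.
Check: d/dx[(-sin(2*x) + cos(2*x))*exp(-2*x)/4] = -exp(-2*x)*cos(2*x) = f(x).
F(0) = 1/4; F(-1) = exp(2)*cos(2)/4 + exp(2)*sin(2)/4.
Integral = F(0) - F(-1) = -exp(2)*sin(2)/4 + 1/4 - exp(2)*cos(2)/4.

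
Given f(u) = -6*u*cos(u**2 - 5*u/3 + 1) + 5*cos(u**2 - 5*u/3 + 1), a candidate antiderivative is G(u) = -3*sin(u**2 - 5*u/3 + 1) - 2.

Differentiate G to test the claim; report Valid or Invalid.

d/du[G] = -6*u*cos(u**2 - 5*u/3 + 1) + 5*cos(u**2 - 5*u/3 + 1)
This equals f(u) exactly, so the claim holds.

Valid - the claim checks out under differentiation.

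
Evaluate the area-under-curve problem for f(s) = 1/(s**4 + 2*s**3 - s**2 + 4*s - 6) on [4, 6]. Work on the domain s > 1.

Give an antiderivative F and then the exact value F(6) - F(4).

Factor the denominator ((s - 1)*(s + 3)*(s**2 + 2)) and decompose: f = -(2*s + 5)/(33*(s**2 + 2)) - 1/(44*(s + 3)) + 1/(12*(s - 1)); each piece integrates to a log, atan, or power term.
F(s) = log(s - 1)/12 - log(s + 3)/44 - log(s**2 + 2)/33 - 5*sqrt(2)*atan(sqrt(2)*s/2)/66 is an antiderivative of f.
Check: d/ds[log(s - 1)/12 - log(s + 3)/44 - log(s**2 + 2)/33 - 5*sqrt(2)*atan(sqrt(2)*s/2)/66] = 1/(s**4 + 2*s**3 - s**2 + 4*s - 6) = f(s).
F(6) = -5*sqrt(2)*atan(3*sqrt(2))/66 - log(38)/33 - log(9)/44 + log(5)/12; F(4) = -5*sqrt(2)*atan(2*sqrt(2))/66 - log(18)/33 - log(7)/44 + log(3)/12.
Integral = F(6) - F(4) = -5*sqrt(2)*atan(3*sqrt(2))/66 - log(38)/33 - log(3)/12 - log(9)/44 + log(7)/44 + log(18)/33 + 5*sqrt(2)*atan(2*sqrt(2))/66 + log(5)/12.

Antiderivative: F(s) = log(s - 1)/12 - log(s + 3)/44 - log(s**2 + 2)/33 - 5*sqrt(2)*atan(sqrt(2)*s/2)/66; value = -5*sqrt(2)*atan(3*sqrt(2))/66 - log(38)/33 - log(3)/12 - log(9)/44 + log(7)/44 + log(18)/33 + 5*sqrt(2)*atan(2*sqrt(2))/66 + log(5)/12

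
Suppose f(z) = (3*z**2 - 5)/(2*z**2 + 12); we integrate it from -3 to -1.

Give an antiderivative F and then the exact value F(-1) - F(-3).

An antiderivative F(z) passes only if d/dz[F] lands on f(z) exactly.
F(z) = 3*z/2 - 23*sqrt(6)*atan(sqrt(6)*z/6)/12 is an antiderivative of f.
Check: d/dz[3*z/2 - 23*sqrt(6)*atan(sqrt(6)*z/6)/12] = (3*z**2 - 5)/(2*z**2 + 12) = f(z).
F(-1) = -3/2 + 23*sqrt(6)*atan(sqrt(6)/6)/12; F(-3) = -9/2 + 23*sqrt(6)*atan(sqrt(6)/2)/12.
Integral = F(-1) - F(-3) = -23*sqrt(6)*atan(sqrt(6)/2)/12 + 23*sqrt(6)*atan(sqrt(6)/6)/12 + 3.

Antiderivative: F(z) = 3*z/2 - 23*sqrt(6)*atan(sqrt(6)*z/6)/12; value = -23*sqrt(6)*atan(sqrt(6)/2)/12 + 23*sqrt(6)*atan(sqrt(6)/6)/12 + 3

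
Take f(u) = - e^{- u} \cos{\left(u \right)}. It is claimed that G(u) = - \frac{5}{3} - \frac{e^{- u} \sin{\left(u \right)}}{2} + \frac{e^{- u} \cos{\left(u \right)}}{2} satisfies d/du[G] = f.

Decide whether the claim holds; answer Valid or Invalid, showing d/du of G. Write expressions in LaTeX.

Valid: G'(u) = f(u).

d/du[G] = - e^{- u} \cos{\left(u \right)}
This equals f(u) exactly, so the claim holds.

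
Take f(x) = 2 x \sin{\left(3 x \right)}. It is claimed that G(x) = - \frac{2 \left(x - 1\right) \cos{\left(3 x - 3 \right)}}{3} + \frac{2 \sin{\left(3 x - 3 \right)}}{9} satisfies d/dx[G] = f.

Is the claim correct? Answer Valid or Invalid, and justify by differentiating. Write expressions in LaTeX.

d/dx[G] = 2 x \sin{\left(3 x - 3 \right)} - 2 \sin{\left(3 x - 3 \right)}
d/dx[G] - f(x) = - 2 x \sin{\left(3 x \right)} + 2 x \sin{\left(3 x - 3 \right)} - 2 \sin{\left(3 x - 3 \right)} != 0.

Invalid: d/dx[G] - f = - 2 x \sin{\left(3 x \right)} + 2 x \sin{\left(3 x - 3 \right)} - 2 \sin{\left(3 x - 3 \right)}, which is not 0.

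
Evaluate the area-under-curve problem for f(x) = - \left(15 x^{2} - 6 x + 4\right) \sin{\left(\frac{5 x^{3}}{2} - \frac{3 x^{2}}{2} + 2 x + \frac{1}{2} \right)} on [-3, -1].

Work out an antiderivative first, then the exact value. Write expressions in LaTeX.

f matches the chain-rule pattern g'(h)*h' with inner function h(x) = \frac{5 x^{3}}{2} - \frac{3 x^{2}}{2} + 2 x + \frac{1}{2}; substituting u = h(x) collapses the integral.
F(x) = 2 \cos{\left(\frac{5 x^{3}}{2} - \frac{3 x^{2}}{2} + 2 x + \frac{1}{2} \right)} is an antiderivative of f.
Check: d/dx[2 \cos{\left(\frac{5 x^{3}}{2} - \frac{3 x^{2}}{2} + 2 x + \frac{1}{2} \right)}] = - 15 x^{2} \sin{\left(\frac{5 x^{3}}{2} - \frac{3 x^{2}}{2} + 2 x + \frac{1}{2} \right)} + 6 x \sin{\left(\frac{5 x^{3}}{2} - \frac{3 x^{2}}{2} + 2 x + \frac{1}{2} \right)} - 4 \sin{\left(\frac{5 x^{3}}{2} - \frac{3 x^{2}}{2} + 2 x + \frac{1}{2} \right)}, which equals f(x).
F(-1) = 2 \cos{\left(\frac{11}{2} \right)}; F(-3) = 2 \cos{\left(\frac{173}{2} \right)}.
Integral = F(-1) - F(-3) = - 2 \cos{\left(\frac{173}{2} \right)} + 2 \cos{\left(\frac{11}{2} \right)}.

Antiderivative: F(x) = 2 \cos{\left(\frac{5 x^{3}}{2} - \frac{3 x^{2}}{2} + 2 x + \frac{1}{2} \right)}; value = - 2 \cos{\left(\frac{173}{2} \right)} + 2 \cos{\left(\frac{11}{2} \right)}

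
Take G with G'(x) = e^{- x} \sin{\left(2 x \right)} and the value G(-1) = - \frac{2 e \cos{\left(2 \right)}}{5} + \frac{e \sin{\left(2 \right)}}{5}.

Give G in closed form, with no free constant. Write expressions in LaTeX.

Check a candidate G(x) by differentiating: d/dx[G] must match the given G'(x).
A general antiderivative is - \frac{e^{- x} \sin{\left(2 x \right)}}{5} - \frac{2 e^{- x} \cos{\left(2 x \right)}}{5} + C.
The condition gives C = - \frac{2 e \cos{\left(2 \right)}}{5} + \frac{e \sin{\left(2 \right)}}{5} - (- \frac{2 e \cos{\left(2 \right)}}{5} + \frac{e \sin{\left(2 \right)}}{5}) = 0.
So G(x) = - \frac{\left(\sin{\left(2 x \right)} + 2 \cos{\left(2 x \right)}\right) e^{- x}}{5}.
Check: d/dx[- \frac{\left(\sin{\left(2 x \right)} + 2 \cos{\left(2 x \right)}\right) e^{- x}}{5}] = e^{- x} \sin{\left(2 x \right)} = G'(x).

G(x) = - \frac{\left(\sin{\left(2 x \right)} + 2 \cos{\left(2 x \right)}\right) e^{- x}}{5}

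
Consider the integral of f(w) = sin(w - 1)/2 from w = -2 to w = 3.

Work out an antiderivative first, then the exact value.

Whatever form F(w) takes, F'(w) = f(w) is non-negotiable.
F(w) = -cos(w - 1)/2 is an antiderivative of f.
Check: d/dw[-cos(w - 1)/2] = sin(w - 1)/2 = f(w).
F(3) = -cos(2)/2; F(-2) = -cos(3)/2.
Integral = F(3) - F(-2) = cos(3)/2 - cos(2)/2.

Antiderivative: F(w) = -cos(w - 1)/2; value = cos(3)/2 - cos(2)/2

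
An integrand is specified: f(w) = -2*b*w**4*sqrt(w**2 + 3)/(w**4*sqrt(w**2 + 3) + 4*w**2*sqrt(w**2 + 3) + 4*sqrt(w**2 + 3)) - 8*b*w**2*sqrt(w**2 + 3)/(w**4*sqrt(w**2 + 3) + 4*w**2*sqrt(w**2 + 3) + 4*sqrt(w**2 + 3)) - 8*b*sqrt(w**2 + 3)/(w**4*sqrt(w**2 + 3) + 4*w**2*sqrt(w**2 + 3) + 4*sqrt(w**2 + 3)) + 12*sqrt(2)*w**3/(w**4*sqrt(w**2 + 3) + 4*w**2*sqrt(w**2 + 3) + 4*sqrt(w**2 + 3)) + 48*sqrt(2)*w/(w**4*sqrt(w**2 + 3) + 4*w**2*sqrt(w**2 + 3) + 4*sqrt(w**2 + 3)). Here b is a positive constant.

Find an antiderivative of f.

An antiderivative is F(w) = -2*(b*w**3 + 2*b*w + 6*sqrt(2)*sqrt(w**2 + 3))/(w**2 + 2).

The integrand splits into summands that can be handled one at a time.
Check: d/dw[-2*(b*w**3 + 2*b*w + 6*sqrt(2)*sqrt(w**2 + 3))/(w**2 + 2)] = (-2*b*w**4*sqrt(w**2 + 3) - 8*b*w**2*sqrt(w**2 + 3) - 8*b*sqrt(w**2 + 3) + 12*sqrt(2)*w**3 + 48*sqrt(2)*w)/(w**4*sqrt(w**2 + 3) + 4*w**2*sqrt(w**2 + 3) + 4*sqrt(w**2 + 3)), which equals f(w).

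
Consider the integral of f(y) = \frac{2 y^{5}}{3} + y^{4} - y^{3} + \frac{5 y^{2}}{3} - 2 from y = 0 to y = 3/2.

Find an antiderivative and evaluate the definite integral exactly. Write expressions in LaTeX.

Antiderivative: F(y) = \frac{y \left(20 y^{5} + 36 y^{4} - 45 y^{3} + 100 y^{2} - 360\right)}{180}; value = \frac{63}{160}

The integrand splits into summands that can be handled one at a time.
F(y) = \frac{y \left(20 y^{5} + 36 y^{4} - 45 y^{3} + 100 y^{2} - 360\right)}{180} is an antiderivative of f.
Check: d/dy[\frac{y \left(20 y^{5} + 36 y^{4} - 45 y^{3} + 100 y^{2} - 360\right)}{180}] = \frac{2 y^{5}}{3} + y^{4} - y^{3} + \frac{5 y^{2}}{3} - 2 = f(y).
F(3/2) = \frac{63}{160}; F(0) = 0.
Integral = F(3/2) - F(0) = \frac{63}{160}.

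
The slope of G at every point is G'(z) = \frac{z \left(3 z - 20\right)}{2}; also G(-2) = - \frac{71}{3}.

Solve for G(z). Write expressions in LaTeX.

Since d/dz undoes antidifferentiation here, G(z) must give back the stated G'(z).
A general antiderivative is \frac{z^{3}}{2} - 5 z^{2} - \frac{5}{3} + C.
The condition gives C = - \frac{71}{3} - (- \frac{77}{3}) = 2.
So G(z) = \frac{z^{3}}{2} - 5 z^{2} + \frac{1}{3}.
Check: d/dz[\frac{z^{3}}{2} - 5 z^{2} + \frac{1}{3}] = \frac{3 z^{2}}{2} - 10 z, which equals G'(z).

G(z) = \frac{z^{3}}{2} - 5 z^{2} + \frac{1}{3}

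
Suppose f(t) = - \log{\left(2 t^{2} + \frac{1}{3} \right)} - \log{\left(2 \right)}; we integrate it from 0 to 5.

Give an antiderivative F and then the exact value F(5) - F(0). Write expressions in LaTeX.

Antiderivative: F(t) = - \frac{3 t \log{\left(4 t^{2} + \frac{2}{3} \right)} - 6 t + \sqrt{6} \operatorname{atan}{\left(\sqrt{6} t \right)}}{3}; value = - 5 \log{\left(\frac{302}{3} \right)} - \frac{\sqrt{6} \operatorname{atan}{\left(5 \sqrt{6} \right)}}{3} + 10

Recover f(t) by differentiating a candidate F(t); any mismatch rules it out.
F(t) = - \frac{3 t \log{\left(4 t^{2} + \frac{2}{3} \right)} - 6 t + \sqrt{6} \operatorname{atan}{\left(\sqrt{6} t \right)}}{3} is an antiderivative of f.
Check: d/dt[- \frac{3 t \log{\left(4 t^{2} + \frac{2}{3} \right)} - 6 t + \sqrt{6} \operatorname{atan}{\left(\sqrt{6} t \right)}}{3}] = - \log{\left(2 t^{2} + \frac{1}{3} \right)} - \log{\left(2 \right)} = f(t).
F(5) = - 5 \log{\left(\frac{302}{3} \right)} - \frac{\sqrt{6} \operatorname{atan}{\left(5 \sqrt{6} \right)}}{3} + 10; F(0) = 0.
Integral = F(5) - F(0) = - 5 \log{\left(\frac{302}{3} \right)} - \frac{\sqrt{6} \operatorname{atan}{\left(5 \sqrt{6} \right)}}{3} + 10.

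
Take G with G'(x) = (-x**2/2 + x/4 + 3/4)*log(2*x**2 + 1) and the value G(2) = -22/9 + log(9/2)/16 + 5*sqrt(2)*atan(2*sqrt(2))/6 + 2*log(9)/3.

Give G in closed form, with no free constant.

G(x) = x**3/9 - x**2/8 - 5*x/3 + (-x**3/6 + x**2/8 + 3*x/4)*log(2*x**2 + 1) + log(x**2 + 1/2)/16 + 5*sqrt(2)*atan(sqrt(2)*x)/6 + 1/2

Whatever form G(x) takes, its d/dx must return the stated G'(x).
A general antiderivative is x**3/9 - x**2/8 - 5*x/3 + (-x**3/6 + x**2/8 + 3*x/4)*log(2*x**2 + 1) + log(x**2 + 1/2)/16 + 5*sqrt(2)*atan(sqrt(2)*x)/6 + C.
The condition gives C = -22/9 + log(9/2)/16 + 5*sqrt(2)*atan(2*sqrt(2))/6 + 2*log(9)/3 - (-53/18 + log(9/2)/16 + 5*sqrt(2)*atan(2*sqrt(2))/6 + 2*log(9)/3) = 1/2.
So G(x) = x**3/9 - x**2/8 - 5*x/3 + (-x**3/6 + x**2/8 + 3*x/4)*log(2*x**2 + 1) + log(x**2 + 1/2)/16 + 5*sqrt(2)*atan(sqrt(2)*x)/6 + 1/2.
Check: d/dx[x**3/9 - x**2/8 - 5*x/3 + (-x**3/6 + x**2/8 + 3*x/4)*log(2*x**2 + 1) + log(x**2 + 1/2)/16 + 5*sqrt(2)*atan(sqrt(2)*x)/6 + 1/2] = -x**2*log(2*x**2 + 1)/2 + x*log(2*x**2 + 1)/4 + 3*log(2*x**2 + 1)/4, which equals G'(x).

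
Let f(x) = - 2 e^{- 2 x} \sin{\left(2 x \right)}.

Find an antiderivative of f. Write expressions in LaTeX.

An antiderivative is F(x) = \frac{\left(\sin{\left(2 x \right)} + \cos{\left(2 x \right)}\right) e^{- 2 x}}{2}.

An antiderivative F(x) passes only if d/dx[F] lands on f(x) exactly.
Check: d/dx[\frac{\left(\sin{\left(2 x \right)} + \cos{\left(2 x \right)}\right) e^{- 2 x}}{2}] = - 2 e^{- 2 x} \sin{\left(2 x \right)} = f(x).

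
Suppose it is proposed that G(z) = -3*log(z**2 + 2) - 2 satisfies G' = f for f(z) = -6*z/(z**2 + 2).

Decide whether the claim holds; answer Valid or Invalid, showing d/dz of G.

d/dz[G] = -6*z/(z**2 + 2)
This equals f(z) exactly, so the claim holds.

Valid - differentiating G returns exactly f.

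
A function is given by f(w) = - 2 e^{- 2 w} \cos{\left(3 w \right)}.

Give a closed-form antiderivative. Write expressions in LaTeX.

For F(w) to be correct the identity F'(w) - f(w) = 0 must hold.
Check: d/dw[- \frac{6 e^{- 2 w} \sin{\left(3 w \right)}}{13} + \frac{4 e^{- 2 w} \cos{\left(3 w \right)}}{13}] = - 2 e^{- 2 w} \cos{\left(3 w \right)} = f(w).

An antiderivative is F(w) = - \frac{6 e^{- 2 w} \sin{\left(3 w \right)}}{13} + \frac{4 e^{- 2 w} \cos{\left(3 w \right)}}{13}.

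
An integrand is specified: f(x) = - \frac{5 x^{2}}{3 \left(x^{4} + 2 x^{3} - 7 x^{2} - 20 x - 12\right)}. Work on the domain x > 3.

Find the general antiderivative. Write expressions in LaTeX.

The denominator factors as 3 \left(x - 3\right) \left(x + 1\right) \left(x + 2\right)^{2}; partial fractions split f into directly integrable pieces: - \frac{4}{15 \left(x + 2\right)} - \frac{4}{3 \left(x + 2\right)^{2}} + \frac{5}{12 \left(x + 1\right)} - \frac{3}{20 \left(x - 3\right)}.
Check: d/dx[\frac{- 9 x \log{\left(x - 3 \right)} + 25 x \log{\left(x + 1 \right)} - 16 x \log{\left(x + 2 \right)} - 18 \log{\left(x - 3 \right)} + 50 \log{\left(x + 1 \right)} - 32 \log{\left(x + 2 \right)} + 80}{60 \left(x + 2\right)}] = - \frac{5 x^{2}}{3 x^{4} + 6 x^{3} - 21 x^{2} - 60 x - 36}, which equals f(x).

F(x) = \frac{- 9 x \log{\left(x - 3 \right)} + 25 x \log{\left(x + 1 \right)} - 16 x \log{\left(x + 2 \right)} - 18 \log{\left(x - 3 \right)} + 50 \log{\left(x + 1 \right)} - 32 \log{\left(x + 2 \right)} + 80}{60 \left(x + 2\right)} + C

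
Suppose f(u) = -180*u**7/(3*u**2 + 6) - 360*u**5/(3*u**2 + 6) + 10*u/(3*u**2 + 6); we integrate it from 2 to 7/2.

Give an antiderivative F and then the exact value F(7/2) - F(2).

Antiderivative: F(u) = -10*u**6 + 5*log(u**2 + 2)/3; value = -567765/32 - 5*log(12)/3 + 5*log(57/2)/3

The integrand splits into summands that can be handled one at a time.
F(u) = -10*u**6 + 5*log(u**2 + 2)/3 is an antiderivative of f.
Check: d/du[-10*u**6 + 5*log(u**2 + 2)/3] = (-180*u**7 - 360*u**5 + 10*u)/(3*u**2 + 6), which equals f(u).
F(7/2) = -588245/32 + 5*log(57/4)/3; F(2) = -640 + 5*log(6)/3.
Integral = F(7/2) - F(2) = -567765/32 - 5*log(12)/3 + 5*log(57/2)/3.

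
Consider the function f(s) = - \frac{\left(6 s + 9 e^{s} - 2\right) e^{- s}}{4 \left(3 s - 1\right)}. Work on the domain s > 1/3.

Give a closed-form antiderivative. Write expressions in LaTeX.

An antiderivative F(s) passes only if d/ds[F] lands on f(s) exactly.
Check: d/ds[- \frac{3 \log{\left(\frac{3 s}{2} - \frac{1}{2} \right)}}{4} + \frac{e^{- s}}{2}] = \frac{- 6 s - 9 e^{s} + 2}{12 s e^{s} - 4 e^{s}}, which equals f(s).

An antiderivative is F(s) = - \frac{3 \log{\left(\frac{3 s}{2} - \frac{1}{2} \right)}}{4} + \frac{e^{- s}}{2}.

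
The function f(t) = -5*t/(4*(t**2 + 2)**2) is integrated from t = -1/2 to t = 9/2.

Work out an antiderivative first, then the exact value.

Antiderivative: F(t) = 5/(8*t**2 + 16); value = -200/801

The substitution u = 8*t**2 + 16 works: f is exactly (dF/du)*(du/dt) for that inner function.
F(t) = 5/(8*t**2 + 16) is an antiderivative of f.
Check: d/dt[5/(8*t**2 + 16)] = -5*t/(4*t**4 + 16*t**2 + 16), which equals f(t).
F(9/2) = 5/178; F(-1/2) = 5/18.
Integral = F(9/2) - F(-1/2) = -200/801.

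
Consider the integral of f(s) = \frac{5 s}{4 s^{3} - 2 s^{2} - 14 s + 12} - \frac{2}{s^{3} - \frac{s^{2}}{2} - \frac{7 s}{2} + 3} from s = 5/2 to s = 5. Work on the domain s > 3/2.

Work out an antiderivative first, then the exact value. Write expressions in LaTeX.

Antiderivative: F(s) = - \frac{\log{\left(s - \frac{3}{2} \right)}}{14} + \frac{\log{\left(s - 1 \right)}}{2} - \frac{3 \log{\left(s + 2 \right)}}{7}; value = - \frac{3 \log{\left(7 \right)}}{7} - \frac{\log{\left(\frac{3}{2} \right)}}{2} - \frac{\log{\left(\frac{7}{2} \right)}}{14} + \frac{3 \log{\left(\frac{9}{2} \right)}}{7} + \frac{\log{\left(4 \right)}}{2}

Factor the denominator (2 \left(s - 1\right) \left(s + 2\right) \left(2 s - 3\right)) and decompose: f = - \frac{1}{7 \left(2 s - 3\right)} - \frac{3}{7 \left(s + 2\right)} + \frac{1}{2 \left(s - 1\right)}; each piece integrates to a log, atan, or power term.
F(s) = - \frac{\log{\left(s - \frac{3}{2} \right)}}{14} + \frac{\log{\left(s - 1 \right)}}{2} - \frac{3 \log{\left(s + 2 \right)}}{7} is an antiderivative of f.
Check: d/ds[- \frac{\log{\left(s - \frac{3}{2} \right)}}{14} + \frac{\log{\left(s - 1 \right)}}{2} - \frac{3 \log{\left(s + 2 \right)}}{7}] = \frac{5 s - 8}{4 s^{3} - 2 s^{2} - 14 s + 12}, which equals f(s).
F(5) = - \frac{3 \log{\left(7 \right)}}{7} - \frac{\log{\left(\frac{7}{2} \right)}}{14} + \frac{\log{\left(4 \right)}}{2}; F(5/2) = - \frac{3 \log{\left(\frac{9}{2} \right)}}{7} + \frac{\log{\left(\frac{3}{2} \right)}}{2}.
Integral = F(5) - F(5/2) = - \frac{3 \log{\left(7 \right)}}{7} - \frac{\log{\left(\frac{3}{2} \right)}}{2} - \frac{\log{\left(\frac{7}{2} \right)}}{14} + \frac{3 \log{\left(\frac{9}{2} \right)}}{7} + \frac{\log{\left(4 \right)}}{2}.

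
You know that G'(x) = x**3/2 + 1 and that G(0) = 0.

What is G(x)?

G(x) = x*(x + 2)*(x**2 - 2*x + 4)/8

A candidate passes only if d/dx[G] lands on the given G'(x) exactly.
A general antiderivative is x**4/8 + x + C.
The condition gives C = 0 - (0) = 0.
So G(x) = x*(x + 2)*(x**2 - 2*x + 4)/8.
Check: d/dx[x*(x + 2)*(x**2 - 2*x + 4)/8] = x**3/2 + 1 = G'(x).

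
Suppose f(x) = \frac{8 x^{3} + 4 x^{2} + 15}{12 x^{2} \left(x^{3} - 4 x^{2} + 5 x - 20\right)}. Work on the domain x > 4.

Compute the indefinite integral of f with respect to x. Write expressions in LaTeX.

Factor the denominator (12 x^{2} \left(x - 4\right) \left(x^{2} + 5\right)) and decompose: f = - \frac{11 x - 12}{84 \left(x^{2} + 5\right)} + \frac{197}{1344 \left(x - 4\right)} - \frac{1}{64 x} - \frac{1}{16 x^{2}}; each piece integrates to a log, atan, or power term.
Check: d/dx[\frac{- 105 x \log{\left(x \right)} + 985 x \log{\left(x - 4 \right)} - 440 x \log{\left(x^{2} + 5 \right)} + 192 \sqrt{5} x \operatorname{atan}{\left(\frac{\sqrt{5} x}{5} \right)} + 420}{6720 x}] = \frac{8 x^{3} + 4 x^{2} + 15}{12 x^{5} - 48 x^{4} + 60 x^{3} - 240 x^{2}}, which equals f(x).

F(x) = \frac{- 105 x \log{\left(x \right)} + 985 x \log{\left(x - 4 \right)} - 440 x \log{\left(x^{2} + 5 \right)} + 192 \sqrt{5} x \operatorname{atan}{\left(\frac{\sqrt{5} x}{5} \right)} + 420}{6720 x} + C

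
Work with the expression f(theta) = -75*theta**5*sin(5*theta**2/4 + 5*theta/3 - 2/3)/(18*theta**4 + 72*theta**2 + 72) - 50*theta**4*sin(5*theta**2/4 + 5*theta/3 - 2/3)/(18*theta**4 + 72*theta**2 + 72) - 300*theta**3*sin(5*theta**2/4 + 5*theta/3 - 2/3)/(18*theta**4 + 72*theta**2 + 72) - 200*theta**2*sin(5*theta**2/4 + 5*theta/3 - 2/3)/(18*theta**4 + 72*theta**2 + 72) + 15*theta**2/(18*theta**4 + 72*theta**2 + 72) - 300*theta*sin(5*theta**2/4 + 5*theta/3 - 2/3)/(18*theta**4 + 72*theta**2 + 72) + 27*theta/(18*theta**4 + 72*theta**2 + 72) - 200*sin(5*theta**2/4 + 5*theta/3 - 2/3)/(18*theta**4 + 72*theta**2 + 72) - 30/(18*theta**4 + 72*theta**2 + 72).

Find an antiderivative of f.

The integrand splits into summands that can be handled one at a time.
Check: d/dtheta[(-10*theta + 20*(theta**2 + 2)*cos(5*theta**2/4 + 5*theta/3 - 2/3) - 9)/(12*(theta**2 + 2))] = (-75*theta**5*sin(5*theta**2/4 + 5*theta/3 - 2/3) - 50*theta**4*sin(5*theta**2/4 + 5*theta/3 - 2/3) - 300*theta**3*sin(5*theta**2/4 + 5*theta/3 - 2/3) - 200*theta**2*sin(5*theta**2/4 + 5*theta/3 - 2/3) + 15*theta**2 - 300*theta*sin(5*theta**2/4 + 5*theta/3 - 2/3) + 27*theta - 200*sin(5*theta**2/4 + 5*theta/3 - 2/3) - 30)/(18*theta**4 + 72*theta**2 + 72), which equals f(theta).

An antiderivative is F(theta) = (-10*theta + 20*(theta**2 + 2)*cos(5*theta**2/4 + 5*theta/3 - 2/3) - 9)/(12*(theta**2 + 2)).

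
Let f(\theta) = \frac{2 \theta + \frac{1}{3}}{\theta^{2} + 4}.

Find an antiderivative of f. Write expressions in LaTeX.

An antiderivative is F(\theta) = \log{\left(\theta^{2} + 4 \right)} + \frac{\operatorname{atan}{\left(\frac{\theta}{2} \right)}}{6}.

Differentiate the proposed F(\theta) back; it has to land on f(\theta) exactly.
Check: d/d\theta[\log{\left(\theta^{2} + 4 \right)} + \frac{\operatorname{atan}{\left(\frac{\theta}{2} \right)}}{6}] = \frac{6 \theta + 1}{3 \theta^{2} + 12}, which equals f(\theta).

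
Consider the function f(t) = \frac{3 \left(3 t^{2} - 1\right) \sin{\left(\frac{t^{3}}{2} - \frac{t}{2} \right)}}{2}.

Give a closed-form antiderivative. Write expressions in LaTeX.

An antiderivative is F(t) = - 3 \cos{\left(\frac{t^{3}}{2} - \frac{t}{2} \right)}.

f matches the chain-rule pattern g'(h)*h' with inner function h(t) = \frac{t^{3}}{2} - \frac{t}{2}; substituting u = h(t) collapses the integral.
Check: d/dt[- 3 \cos{\left(\frac{t^{3}}{2} - \frac{t}{2} \right)}] = \frac{9 t^{2} \sin{\left(\frac{t^{3}}{2} - \frac{t}{2} \right)}}{2} - \frac{3 \sin{\left(\frac{t^{3}}{2} - \frac{t}{2} \right)}}{2}, which equals f(t).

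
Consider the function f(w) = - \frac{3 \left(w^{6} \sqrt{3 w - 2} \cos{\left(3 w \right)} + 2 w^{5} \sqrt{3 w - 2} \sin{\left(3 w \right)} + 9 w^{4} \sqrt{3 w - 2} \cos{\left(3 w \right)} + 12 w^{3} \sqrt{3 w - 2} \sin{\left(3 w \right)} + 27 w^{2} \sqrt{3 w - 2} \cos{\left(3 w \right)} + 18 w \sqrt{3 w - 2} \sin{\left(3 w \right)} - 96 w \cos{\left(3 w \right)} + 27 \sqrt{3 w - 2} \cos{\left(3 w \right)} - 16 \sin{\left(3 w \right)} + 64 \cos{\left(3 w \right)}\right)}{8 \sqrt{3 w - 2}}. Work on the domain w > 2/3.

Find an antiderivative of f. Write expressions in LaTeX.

An antiderivative is F(w) = - \frac{\left(- 32 \sqrt{3 w - 2} + \left(w^{2} + 3\right)^{3}\right) \sin{\left(3 w \right)}}{8}.

Recognize the product-rule pattern: f = u'v + uv' with u = 4 \sqrt{3 w - 2} - \left(\frac{w^{2}}{2} + \frac{3}{2}\right)^{3}, v = \sin{\left(3 w \right)}, so integration by parts undoes it.
Check: d/dw[- \frac{\left(- 32 \sqrt{3 w - 2} + \left(w^{2} + 3\right)^{3}\right) \sin{\left(3 w \right)}}{8}] = \frac{- 3 w^{6} \sqrt{3 w - 2} \cos{\left(3 w \right)} - 6 w^{5} \sqrt{3 w - 2} \sin{\left(3 w \right)} - 27 w^{4} \sqrt{3 w - 2} \cos{\left(3 w \right)} - 36 w^{3} \sqrt{3 w - 2} \sin{\left(3 w \right)} - 81 w^{2} \sqrt{3 w - 2} \cos{\left(3 w \right)} - 54 w \sqrt{3 w - 2} \sin{\left(3 w \right)} + 288 w \cos{\left(3 w \right)} - 81 \sqrt{3 w - 2} \cos{\left(3 w \right)} + 48 \sin{\left(3 w \right)} - 192 \cos{\left(3 w \right)}}{8 \sqrt{3 w - 2}}, which equals f(w).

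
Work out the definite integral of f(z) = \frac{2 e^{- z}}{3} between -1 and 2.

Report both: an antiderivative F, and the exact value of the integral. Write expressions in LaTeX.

Antiderivative: F(z) = - \frac{2 e^{- z}}{3}; value = - \frac{2}{3 e^{2}} + \frac{2 e}{3}

Recover f(z) by differentiating a candidate F(z); any mismatch rules it out.
F(z) = - \frac{2 e^{- z}}{3} is an antiderivative of f.
Check: d/dz[- \frac{2 e^{- z}}{3}] = \frac{2 e^{- z}}{3} = f(z).
F(2) = - \frac{2}{3 e^{2}}; F(-1) = - \frac{2 e}{3}.
Integral = F(2) - F(-1) = - \frac{2}{3 e^{2}} + \frac{2 e}{3}.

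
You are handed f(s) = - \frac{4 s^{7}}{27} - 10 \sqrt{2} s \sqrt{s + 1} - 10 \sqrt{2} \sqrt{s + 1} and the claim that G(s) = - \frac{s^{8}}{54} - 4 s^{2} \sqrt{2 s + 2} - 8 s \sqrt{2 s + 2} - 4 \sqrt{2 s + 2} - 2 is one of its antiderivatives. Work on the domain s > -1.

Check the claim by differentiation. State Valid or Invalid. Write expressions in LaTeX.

Valid. The derivative of G reproduces f.

d/ds[G] = \frac{- 4 s^{7} \sqrt{s + 1} - 270 \sqrt{2} s^{2} - 540 \sqrt{2} s - 270 \sqrt{2}}{27 \sqrt{s + 1}}
This equals f(s) exactly, so the claim holds.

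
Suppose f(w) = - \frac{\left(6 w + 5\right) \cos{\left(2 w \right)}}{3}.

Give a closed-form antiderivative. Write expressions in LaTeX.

Differentiate the proposed F(w) back; it has to land on f(w) exactly.
Check: d/dw[- w \sin{\left(2 w \right)} - \frac{5 \sin{\left(2 w \right)}}{6} - \frac{\cos{\left(2 w \right)}}{2}] = - 2 w \cos{\left(2 w \right)} - \frac{5 \cos{\left(2 w \right)}}{3}, which equals f(w).

An antiderivative is F(w) = - w \sin{\left(2 w \right)} - \frac{5 \sin{\left(2 w \right)}}{6} - \frac{\cos{\left(2 w \right)}}{2}.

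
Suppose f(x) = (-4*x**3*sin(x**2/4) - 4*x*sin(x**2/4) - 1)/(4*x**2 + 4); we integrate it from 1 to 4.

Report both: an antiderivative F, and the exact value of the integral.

Since d/dx undoes antidifferentiation here, F'(x) = f(x) is required of F(x).
F(x) = 2*cos(x**2/4) - atan(x)/4 is an antiderivative of f.
Check: d/dx[2*cos(x**2/4) - atan(x)/4] = (-4*x**3*sin(x**2/4) - 4*x*sin(x**2/4) - 1)/(4*x**2 + 4) = f(x).
F(4) = 2*cos(4) - atan(4)/4; F(1) = -pi/16 + 2*cos(1/4).
Integral = F(4) - F(1) = -2*cos(1/4) + 2*cos(4) - atan(4)/4 + pi/16.

Antiderivative: F(x) = 2*cos(x**2/4) - atan(x)/4; value = -2*cos(1/4) + 2*cos(4) - atan(4)/4 + pi/16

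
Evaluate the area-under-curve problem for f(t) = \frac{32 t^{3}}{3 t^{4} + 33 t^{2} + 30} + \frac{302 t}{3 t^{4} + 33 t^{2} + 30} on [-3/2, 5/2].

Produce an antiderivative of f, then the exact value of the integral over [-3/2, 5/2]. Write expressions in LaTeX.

Integrate term by term and add the pieces.
F(t) = \frac{\log{\left(\frac{t^{2}}{2} + 5 \right)}}{3} + 5 \log{\left(t^{2} + 1 \right)} is an antiderivative of f.
Check: d/dt[\frac{\log{\left(\frac{t^{2}}{2} + 5 \right)}}{3} + 5 \log{\left(t^{2} + 1 \right)}] = \frac{32 t^{3} + 302 t}{3 t^{4} + 33 t^{2} + 30}, which equals f(t).
F(5/2) = \frac{\log{\left(\frac{65}{8} \right)}}{3} + 5 \log{\left(\frac{29}{4} \right)}; F(-3/2) = \frac{\log{\left(\frac{49}{8} \right)}}{3} + 5 \log{\left(\frac{13}{4} \right)}.
Integral = F(5/2) - F(-3/2) = - 5 \log{\left(\frac{13}{2} \right)} - \frac{\log{\left(\frac{49}{8} \right)}}{3} + \frac{\log{\left(\frac{65}{8} \right)}}{3} + 5 \log{\left(\frac{29}{2} \right)}.

Antiderivative: F(t) = \frac{\log{\left(\frac{t^{2}}{2} + 5 \right)}}{3} + 5 \log{\left(t^{2} + 1 \right)}; value = - 5 \log{\left(\frac{13}{2} \right)} - \frac{\log{\left(\frac{49}{8} \right)}}{3} + \frac{\log{\left(\frac{65}{8} \right)}}{3} + 5 \log{\left(\frac{29}{2} \right)}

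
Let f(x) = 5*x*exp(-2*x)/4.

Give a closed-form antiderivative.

Recognize the product-rule pattern: f = u'v + uv' with u = -5*x/8 - 5/16, v = exp(-2*x), so integration by parts undoes it.
Check: d/dx[-5*(2*x + 1)*exp(-2*x)/16] = 5*x*exp(-2*x)/4 = f(x).

An antiderivative is F(x) = -5*(2*x + 1)*exp(-2*x)/16.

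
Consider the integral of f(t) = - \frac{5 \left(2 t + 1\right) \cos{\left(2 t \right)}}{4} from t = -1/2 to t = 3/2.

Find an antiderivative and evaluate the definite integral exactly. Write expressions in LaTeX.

Since d/dt undoes antidifferentiation here, F'(t) = f(t) is required of F(t).
F(t) = - \frac{5 t \sin{\left(2 t \right)}}{4} - \frac{5 \sin{\left(2 t \right)}}{8} - \frac{5 \cos{\left(2 t \right)}}{8} is an antiderivative of f.
Check: d/dt[- \frac{5 t \sin{\left(2 t \right)}}{4} - \frac{5 \sin{\left(2 t \right)}}{8} - \frac{5 \cos{\left(2 t \right)}}{8}] = - \frac{5 t \cos{\left(2 t \right)}}{2} - \frac{5 \cos{\left(2 t \right)}}{4}, which equals f(t).
F(3/2) = - \frac{5 \sin{\left(3 \right)}}{2} - \frac{5 \cos{\left(3 \right)}}{8}; F(-1/2) = - \frac{5 \cos{\left(1 \right)}}{8}.
Integral = F(3/2) - F(-1/2) = - \frac{5 \sin{\left(3 \right)}}{2} + \frac{5 \cos{\left(1 \right)}}{8} - \frac{5 \cos{\left(3 \right)}}{8}.

Antiderivative: F(t) = - \frac{5 t \sin{\left(2 t \right)}}{4} - \frac{5 \sin{\left(2 t \right)}}{8} - \frac{5 \cos{\left(2 t \right)}}{8}; value = - \frac{5 \sin{\left(3 \right)}}{2} + \frac{5 \cos{\left(1 \right)}}{8} - \frac{5 \cos{\left(3 \right)}}{8}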